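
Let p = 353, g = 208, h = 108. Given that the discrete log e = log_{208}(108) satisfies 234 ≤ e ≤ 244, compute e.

Compute 208^234 mod 353 = 306, then multiply by 208 repeatedly:
  208^234=306  208^235=108
Found 108 at exponent 235.

235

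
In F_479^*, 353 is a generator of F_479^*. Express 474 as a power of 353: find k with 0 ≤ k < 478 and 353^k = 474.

Baby-step giant-step with m = ceil(sqrt(478)) = 22.
Baby table (353^j mod 479 for j=0..21):
  0:1  1:353  2:69  3:407  4:450  5:301  6:394  7:172
  8:362  9:372  10:70  11:281  12:40  13:229  14:365  15:473
  16:277  17:65  18:432  19:174  20:110  21:31
Giant step factor: 353^(-22) ≡ 356 (mod 479).
Scan 474·356^i mod 479 for i = 0, 1, …:
  i=0: 474   i=1: 136   i=2: 37   i=3: 239
  i=4: 301
Match at i=4, j=5: k = 4·22 + 5 = 93.

93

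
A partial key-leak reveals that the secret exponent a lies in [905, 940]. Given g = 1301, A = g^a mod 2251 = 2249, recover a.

912

Compute 1301^905 mod 2251 = 967, then multiply by 1301 repeatedly:
  1301^905=967  1301^906=2009  1301^907=298  1301^908=526  1301^909=22
  1301^910=1610  1301^911=1180  1301^912=2249
Found 2249 at exponent 912.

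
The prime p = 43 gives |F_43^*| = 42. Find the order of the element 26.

42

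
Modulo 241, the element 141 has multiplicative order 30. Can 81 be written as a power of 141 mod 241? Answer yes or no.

81 ∈ ⟨141⟩ iff 81^30 ≡ 1 (mod 241), since |⟨141⟩| = 30.
81^30 mod 241 = 1.
Since 1 = 1, 81 lies in the subgroup.

yes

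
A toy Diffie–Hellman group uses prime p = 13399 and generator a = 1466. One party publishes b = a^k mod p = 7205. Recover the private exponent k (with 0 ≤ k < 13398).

Baby-step giant-step with m = ceil(sqrt(13398)) = 116.
Baby table (1466^j mod 13399 for j=0..115):
  0:1  1:1466  2:5316  3:8437  4:1365  5:4639  6:7481  7:6764
  8:764  9:7907  10:1527  11:949  12:11137  13:6860  14:7510  15:9081
  16:7539  17:11398  18:915  19:1490  20:303  21:2031  22:2868  23:10601
  24:11625  25:12121  26:2312  27:12844  28:3709  29:10799  30:7115  31:6168
  32:11362  33:1735  34:11099  35:4748  36:6487  37:10051  38:9265  39:9303
  40:11415  41:12438  42:11468  43:9742  44:11837  45:1337  46:3788  47:6022
  48:11710  49:2741  50:12005  51:6443  52:12542  53:3144  54:13247  55:4951
  56:9307  57:3880  58:6904  59:5019  60:1803  61:3595  62:4463  63:4046
  64:9078  65:3141  66:8849  67:2402  68:10794  69:13184  70:6386  71:9374
  72:8309  73:1303  74:7540  75:12864  76:6231  77:9927  78:1668  79:6670
  80:10349  81:3966  82:12389  83:6629  84:3839  85:394  86:1447  87:4260
  88:1226  89:1850  90:5502  91:13133  92:12014  93:6238  94:6790  95:12082
  96:12133  97:6505  98:9641  99:11160  100:381  101:9187  102:2147  103:12136
  104:10903  105:12190  106:9673  107:4476  108:9705  109:11191  110:5630  111:13195
  112:9113  113:855  114:7323  115:2919
Giant step factor: 1466^(-116) ≡ 10252 (mod 13399).
Scan 7205·10252^i mod 13399 for i = 0, 1, …:
  i=0: 7205   i=1: 10372   i=2: 12679   i=3: 1409
  i=4: 946   i=5: 10915   i=6: 5531   i=7: 12643
  i=8: 7509   i=9: 5013     …   i=25: 8336
  i=26: 1850
Match at i=26, j=89: k = 26·116 + 89 = 3105.

3105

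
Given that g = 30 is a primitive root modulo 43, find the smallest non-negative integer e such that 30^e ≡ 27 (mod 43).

Baby-step giant-step with m = ceil(sqrt(42)) = 7.
Baby table (30^j mod 43 for j=0..6):
  0:1  1:30  2:40  3:39  4:9  5:12  6:16
Giant step factor: 30^(-7) ≡ 37 (mod 43).
Scan 27·37^i mod 43 for i = 0, 1, …:
  i=0: 27   i=1: 10   i=2: 26   i=3: 16
Match at i=3, j=6: e = 3·7 + 6 = 27.

27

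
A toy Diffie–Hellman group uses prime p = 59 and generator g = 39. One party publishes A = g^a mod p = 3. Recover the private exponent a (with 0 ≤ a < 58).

Baby-step giant-step with m = ceil(sqrt(58)) = 8.
Baby table (39^j mod 59 for j=0..7):
  0:1  1:39  2:46  3:24  4:51  5:42  6:45  7:44
Giant step factor: 39^(-8) ≡ 12 (mod 59).
Scan 3·12^i mod 59 for i = 0, 1, …:
  i=0: 3   i=1: 36   i=2: 19   i=3: 51
Match at i=3, j=4: a = 3·8 + 4 = 28.

28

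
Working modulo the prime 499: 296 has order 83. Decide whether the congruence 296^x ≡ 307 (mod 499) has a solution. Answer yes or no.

yes

307 ∈ ⟨296⟩ iff 307^83 ≡ 1 (mod 499), since |⟨296⟩| = 83.
307^83 mod 499 = 1.
Since 1 = 1, 307 lies in the subgroup.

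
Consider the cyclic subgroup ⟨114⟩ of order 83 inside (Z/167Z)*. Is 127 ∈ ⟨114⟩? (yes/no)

127 ∈ ⟨114⟩ iff 127^83 ≡ 1 (mod 167), since |⟨114⟩| = 83.
127^83 mod 167 = 1.
Since 1 = 1, 127 lies in the subgroup.

yes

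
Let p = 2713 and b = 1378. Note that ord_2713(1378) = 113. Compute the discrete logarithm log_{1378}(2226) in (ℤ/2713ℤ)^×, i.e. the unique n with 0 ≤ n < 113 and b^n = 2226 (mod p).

81

Baby-step giant-step with m = ceil(sqrt(113)) = 11.
Baby table (1378^j mod 2713 for j=0..10):
  0:1  1:1378  2:2497  3:782  4:535  5:2007  6:1099  7:568
  8:1360  9:2110  10:1957
Giant step factor: 1378^(-11) ≡ 2600 (mod 2713).
Scan 2226·2600^i mod 2713 for i = 0, 1, …:
  i=0: 2226   i=1: 771   i=2: 2406   i=3: 2135
  i=4: 202   i=5: 1591   i=6: 1988   i=7: 535
Match at i=7, j=4: n = 7·11 + 4 = 81.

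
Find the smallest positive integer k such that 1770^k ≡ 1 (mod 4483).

The order of 1770 must divide p − 1 = 4482 = 2 · 3^3 · 83.
Divisors: 1, 2, 3, 6, 9, 18, 27, 54, 83, 166, 249, 498, 747, 1494, 2241, 4482.
Check each in increasing order: 1770^1 ≡ 1770;  1770^2 ≡ 3766;  1770^3 ≡ 4082;  1770^6 ≡ 3896;  1770^9 ≡ 2271;  1770^18 ≡ 1991;  1770^27 ≡ 2697;  1770^54 ≡ 2383;  1770^83 ≡ 1146;  1770^166 ≡ 4280;  1770^249 ≡ 478;  1770^498 ≡ 4334;  1770^747 ≡ 506;  1770^1494 ≡ 505;  1770^2241 ≡ 4482;  1770^4482 ≡ 1.
Smallest exponent giving 1 is 4482.

4482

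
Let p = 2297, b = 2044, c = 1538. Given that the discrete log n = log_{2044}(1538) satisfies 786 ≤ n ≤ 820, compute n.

792

Compute 2044^786 mod 2297 = 1450, then multiply by 2044 repeatedly:
  2044^786=1450  2044^787=670  2044^788=468  2044^789=1040  2044^790=1035
  2044^791=3  2044^792=1538
Found 1538 at exponent 792.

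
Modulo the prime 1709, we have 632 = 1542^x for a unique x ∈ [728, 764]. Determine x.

747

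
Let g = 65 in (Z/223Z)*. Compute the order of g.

111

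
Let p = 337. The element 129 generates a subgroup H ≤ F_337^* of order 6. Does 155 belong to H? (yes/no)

no

⟨129⟩ has order 6; its elements mod 337 are {1, 128, 129, 208, 209, 336}.
155 is not in this set.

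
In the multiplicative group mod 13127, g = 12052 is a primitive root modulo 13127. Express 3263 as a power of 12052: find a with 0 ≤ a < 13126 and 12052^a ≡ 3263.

11851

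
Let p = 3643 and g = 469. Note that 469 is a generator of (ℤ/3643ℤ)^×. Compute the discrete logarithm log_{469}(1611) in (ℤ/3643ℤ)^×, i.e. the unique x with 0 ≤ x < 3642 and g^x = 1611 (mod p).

Baby-step giant-step with m = ceil(sqrt(3642)) = 61.
Baby table (469^j mod 3643 for j=0..60):
  0:1  1:469  2:1381  3:2878  4:1872  5:5  6:2345  7:3262
  8:3461  9:2074  10:25  11:796  12:1738  13:2733  14:3084  15:125
  16:337  17:1404  18:2736  19:848  20:625  21:1685  22:3377  23:2751
  24:597  25:3125  26:1139  27:2313  28:2826  29:2985  30:1053  31:2052
  32:636  33:3201  34:353  35:1622  36:2974  37:3180  38:1433  39:1765
  40:824  41:298  42:1328  43:3522  44:1539  45:477  46:1490  47:2997
  48:3038  49:409  50:2385  51:164  52:413  53:618  54:2045  55:996
  56:820  57:2065  58:3090  59:2939  60:1337
Giant step factor: 469^(-61) ≡ 1682 (mod 3643).
Scan 1611·1682^i mod 3643 for i = 0, 1, …:
  i=0: 1611   i=1: 2953   i=2: 1537   i=3: 2347
  i=4: 2285   i=5: 5
Match at i=5, j=5: x = 5·61 + 5 = 310.

310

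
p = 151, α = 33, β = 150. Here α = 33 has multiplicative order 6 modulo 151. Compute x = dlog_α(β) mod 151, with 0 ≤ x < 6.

3

Successive powers of 33 modulo 151:
  33^0=1  33^1=33  33^2=32  33^3=150
So 33^3 ≡ 150 (mod 151), giving x = 3.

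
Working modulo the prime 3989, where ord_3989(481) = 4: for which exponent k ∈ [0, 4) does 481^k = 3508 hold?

Successive powers of 481 modulo 3989:
  481^0=1  481^1=481  481^2=3988  481^3=3508
So 481^3 ≡ 3508 (mod 3989), giving k = 3.

3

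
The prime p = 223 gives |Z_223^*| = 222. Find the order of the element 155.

The order of 155 must divide p − 1 = 222 = 2 · 3 · 37.
Divisors: 1, 2, 3, 6, 37, 74, 111, 222.
Check each in increasing order: 155^1 ≡ 155;  155^2 ≡ 164;  155^3 ≡ 221;  155^6 ≡ 4;  155^37 ≡ 222;  155^74 ≡ 1.
Smallest exponent giving 1 is 74.

74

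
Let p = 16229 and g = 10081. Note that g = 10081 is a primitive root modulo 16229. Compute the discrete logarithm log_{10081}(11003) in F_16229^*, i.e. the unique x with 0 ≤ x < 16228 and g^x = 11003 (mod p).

Baby-step giant-step with m = ceil(sqrt(16228)) = 128.
Baby table (10081^j mod 16229 for j=0..127):
  0:1  1:10081  2:563  3:11682  4:8618  5:4221  6:15692  7:6989
  8:6020  9:7389  10:13628  11:5383  12:12476  13:12035  14:13060  15:8212
  16:1043  17:14320  18:2965  19:12576  20:13937  21:4444  22:7924  23:2706
  24:14466  25:14181  26:13629  27:15464  28:13039  29:7488  30:5449  31:12433
  32:506  33:5080  34:8985  35:3736  36:11336  37:9827  38:4171  39:14741
  40:11297  41:6164  42:14672  43:13555  44:16004  45:3835  46:3157  47:648
  48:8430  49:7786  50:7222  51:1688  52:8736  53:9062  54:981  55:6000
  56:517  57:2368  58:15178  59:2406  60:8760  61:7571  62:14493  63:10475
  64:12601  65:6298  66:2290  67:7852  68:7179  69:6388  70:756  71:9835
  72:3674  73:3016  74:7379  75:10192  76:15982  77:9259  78:7000  79:3308
  80:13582  81:12298  82:2807  83:10220  84:6128  85:8794  86:9516  87:1177
  88:1938  89:13491  90:3751  91:261  92:2043  93:882  94:14179  95:9696
  96:14338  97:5904  98:6481  99:13236  100:13507  101:2757  102:9269  103:10436
  104:8938  105:570  106:1104  107:12559  108:4850  109:11102  110:4078  111:2261
  112:7625  113:7081  114:8419  115:10498  116:1029  117:3018  118:11312  119:11318
  120:6888  121:10266  122:15442  123:2234  124:11331  125:8109  126:1356  127:5018
Giant step factor: 10081^(-128) ≡ 14057 (mod 16229).
Scan 11003·14057^i mod 16229 for i = 0, 1, …:
  i=0: 11003   i=1: 6801   i=2: 12847   i=3: 10196
  i=4: 6873   i=5: 2524   i=6: 3274   i=7: 13403
  i=8: 3510   i=9: 3910     …   i=33: 7384
  i=34: 12433
Match at i=34, j=31: x = 34·128 + 31 = 4383.

4383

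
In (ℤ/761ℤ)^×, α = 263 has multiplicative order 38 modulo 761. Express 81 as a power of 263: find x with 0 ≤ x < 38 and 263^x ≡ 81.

13

Successive powers of 263 modulo 761:
  263^0=1  263^1=263  263^2=679  263^3=503  263^4=636  263^5=609
  263^6=357  263^7=288  263^8=405  263^9=736  263^10=274  263^11=528
  263^12=362  263^13=81
So 263^13 ≡ 81 (mod 761), giving x = 13.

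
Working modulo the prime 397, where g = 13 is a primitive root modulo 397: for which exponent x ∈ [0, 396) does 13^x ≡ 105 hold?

256

Baby-step giant-step with m = ceil(sqrt(396)) = 20.
Baby table (13^j mod 397 for j=0..19):
  0:1  1:13  2:169  3:212  4:374  5:98  6:83  7:285
  8:132  9:128  10:76  11:194  12:140  13:232  14:237  15:302
  16:353  17:222  18:107  19:200
Giant step factor: 13^(-20) ≡ 224 (mod 397).
Scan 105·224^i mod 397 for i = 0, 1, …:
  i=0: 105   i=1: 97   i=2: 290   i=3: 249
  i=4: 196   i=5: 234   i=6: 12   i=7: 306
  i=8: 260   i=9: 278   i=10: 340   i=11: 333
  i=12: 353
Match at i=12, j=16: x = 12·20 + 16 = 256.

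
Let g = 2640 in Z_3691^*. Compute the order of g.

1230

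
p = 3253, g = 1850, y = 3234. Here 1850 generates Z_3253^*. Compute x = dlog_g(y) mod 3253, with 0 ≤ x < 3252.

562

Baby-step giant-step with m = ceil(sqrt(3252)) = 58.
Baby table (1850^j mod 3253 for j=0..57):
  0:1  1:1850  2:344  3:2065  4:1228  5:1206  6:2795  7:1733
  8:1845  9:853  10:345  11:662  12:1572  13:18  14:770  15:2939
  16:1387  17:2586  18:2190  19:1515  20:1917  21:680  22:2342  23:2957
  24:2157  25:2272  26:324  27:848  28:854  29:2195  30:1006  31:384
  32:1246  33:1976  34:2481  35:3120  36:1178  37:3043  38:1860  39:2579
  40:2252  41:2360  42:474  43:1843  44:406  45:2910  46:3038  47:2369
  48:859  49:1686  50:2726  51:950  52:880  53:1500  54:191  55:2026
  56:644  57:802
Giant step factor: 1850^(-58) ≡ 2185 (mod 3253).
Scan 3234·2185^i mod 3253 for i = 0, 1, …:
  i=0: 3234   i=1: 774   i=2: 2883   i=3: 1547
  i=4: 328   i=5: 1020   i=6: 395   i=7: 1030
  i=8: 2727   i=9: 2252
Match at i=9, j=40: x = 9·58 + 40 = 562.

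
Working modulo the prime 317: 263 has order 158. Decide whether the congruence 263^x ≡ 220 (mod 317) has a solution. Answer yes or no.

no

220 ∈ ⟨263⟩ iff 220^158 ≡ 1 (mod 317), since |⟨263⟩| = 158.
220^158 mod 317 = 316.
Since 316 ≠ 1, 220 does not lie in the subgroup.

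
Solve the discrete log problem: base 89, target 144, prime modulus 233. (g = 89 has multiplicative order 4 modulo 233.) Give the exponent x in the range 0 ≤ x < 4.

3

Successive powers of 89 modulo 233:
  89^0=1  89^1=89  89^2=232  89^3=144
So 89^3 ≡ 144 (mod 233), giving x = 3.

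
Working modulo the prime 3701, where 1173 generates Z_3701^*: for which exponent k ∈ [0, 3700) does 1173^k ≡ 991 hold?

Baby-step giant-step with m = ceil(sqrt(3700)) = 61.
Baby table (1173^j mod 3701 for j=0..60):
  0:1  1:1173  2:2858  3:3029  4:57  5:243  6:62  7:2407
  8:3249  9:2748  10:3534  11:262  12:143  13:1194  14:1584  15:130
  16:749  17:1440  18:1464  19:8  20:1982  21:658  22:2026  23:456
  24:1944  25:496  26:751  27:85  28:3479  29:2365  30:2096  31:1144
  32:2150  33:1569  34:1040  35:2291  36:417  37:609  38:64  39:1052
  40:1563  41:1404  42:3648  43:748  44:267  45:2307  46:680  47:1925
  48:415  49:1964  50:1750  51:2396  52:1449  53:918  54:3524  55:3336
  56:1171  57:512  58:1014  59:1401  60:129
Giant step factor: 1173^(-61) ≡ 3186 (mod 3701).
Scan 991·3186^i mod 3701 for i = 0, 1, …:
  i=0: 991   i=1: 373   i=2: 357   i=3: 1195
  i=4: 2642   i=5: 1338   i=6: 3017   i=7: 665
  i=8: 1718   i=9: 3470     …   i=19: 970
  i=20: 85
Match at i=20, j=27: k = 20·61 + 27 = 1247.

1247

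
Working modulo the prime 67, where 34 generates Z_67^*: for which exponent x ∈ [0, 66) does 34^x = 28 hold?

41

Baby-step giant-step with m = ceil(sqrt(66)) = 9.
Baby table (34^j mod 67 for j=0..8):
  0:1  1:34  2:17  3:42  4:21  5:44  6:22  7:11
  8:39
Giant step factor: 34^(-9) ≡ 43 (mod 67).
Scan 28·43^i mod 67 for i = 0, 1, …:
  i=0: 28   i=1: 65   i=2: 48   i=3: 54
  i=4: 44
Match at i=4, j=5: x = 4·9 + 5 = 41.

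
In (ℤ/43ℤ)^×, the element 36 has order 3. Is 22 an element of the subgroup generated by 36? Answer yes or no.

no

⟨36⟩ has order 3; its elements mod 43 are {1, 6, 36}.
22 is not in this set.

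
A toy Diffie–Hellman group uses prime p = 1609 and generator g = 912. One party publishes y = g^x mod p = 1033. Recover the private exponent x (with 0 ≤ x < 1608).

Baby-step giant-step with m = ceil(sqrt(1608)) = 41.
Baby table (912^j mod 1609 for j=0..40):
  0:1  1:912  2:1500  3:350  4:618  5:466  6:216  7:694
  8:591  9:1586  10:1550  11:898  12:1604  13:267  14:545  15:1468
  16:128  17:888  18:529  19:1357  20:263  21:115  22:295  23:337
  24:25  25:274  26:493  27:705  28:969  29:387  30:573  31:1260
  32:294  33:1034  34:134  35:1533  36:1484  37:239  38:753  39:1302
  40:1591
Giant step factor: 912^(-41) ≡ 153 (mod 1609).
Scan 1033·153^i mod 1609 for i = 0, 1, …:
  i=0: 1033   i=1: 367   i=2: 1445   i=3: 652
  i=4: 1607   i=5: 1303   i=6: 1452   i=7: 114
  i=8: 1352   i=9: 904     …   i=28: 90
  i=29: 898
Match at i=29, j=11: x = 29·41 + 11 = 1200.

1200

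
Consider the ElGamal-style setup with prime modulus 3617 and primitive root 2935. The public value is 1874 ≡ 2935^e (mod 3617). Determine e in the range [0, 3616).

312

Baby-step giant-step with m = ceil(sqrt(3616)) = 61.
Baby table (2935^j mod 3617 for j=0..60):
  0:1  1:2935  2:2148  3:3566  4:2229  5:2579  6:2601  7:2065
  8:2300  9:1178  10:3195  11:2061  12:1411  13:3437  14:3399  15:379
  16:1946  17:267  18:2373  19:2030  20:851  21:1955  22:1363  23:3
  24:1571  25:2827  26:3464  27:3070  28:503  29:569  30:2578  31:3283
  32:3534  33:2351  34:2566  35:616  36:3077  37:2963  38:1137  39:2221
  40:801  41:3502  42:2473  43:2553  44:2248  45:472  46:9  47:1096
  48:1247  49:3158  50:1976  51:1509  52:1707  53:500  54:2615  55:3368
  56:3436  57:464  58:1848  59:1997  60:1655
Giant step factor: 2935^(-61) ≡ 755 (mod 3617).
Scan 1874·755^i mod 3617 for i = 0, 1, …:
  i=0: 1874   i=1: 623   i=2: 155   i=3: 1281
  i=4: 1416   i=5: 2065
Match at i=5, j=7: e = 5·61 + 7 = 312.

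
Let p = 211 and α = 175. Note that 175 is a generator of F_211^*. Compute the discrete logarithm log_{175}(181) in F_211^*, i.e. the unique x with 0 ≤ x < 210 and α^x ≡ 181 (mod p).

107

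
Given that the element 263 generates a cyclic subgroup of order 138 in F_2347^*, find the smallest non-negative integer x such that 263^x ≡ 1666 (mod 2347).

109

Baby-step giant-step with m = ceil(sqrt(138)) = 12.
Baby table (263^j mod 2347 for j=0..11):
  0:1  1:263  2:1106  3:2197  4:449  5:737  6:1377  7:713
  8:2106  9:2333  10:1012  11:945
Giant step factor: 263^(-12) ≡ 19 (mod 2347).
Scan 1666·19^i mod 2347 for i = 0, 1, …:
  i=0: 1666   i=1: 1143   i=2: 594   i=3: 1898
  i=4: 857   i=5: 2201   i=6: 1920   i=7: 1275
  i=8: 755   i=9: 263
Match at i=9, j=1: x = 9·12 + 1 = 109.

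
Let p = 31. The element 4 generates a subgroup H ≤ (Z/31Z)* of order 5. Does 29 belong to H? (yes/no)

no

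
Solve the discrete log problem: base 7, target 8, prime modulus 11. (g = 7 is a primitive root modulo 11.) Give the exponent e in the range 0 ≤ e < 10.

9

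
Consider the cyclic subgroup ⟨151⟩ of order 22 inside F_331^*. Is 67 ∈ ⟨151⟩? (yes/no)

no

67 ∈ ⟨151⟩ iff 67^22 ≡ 1 (mod 331), since |⟨151⟩| = 22.
67^22 mod 331 = 124.
Since 124 ≠ 1, 67 does not lie in the subgroup.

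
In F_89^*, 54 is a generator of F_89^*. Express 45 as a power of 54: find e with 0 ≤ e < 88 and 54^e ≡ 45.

Baby-step giant-step with m = ceil(sqrt(88)) = 10.
Baby table (54^j mod 89 for j=0..9):
  0:1  1:54  2:68  3:23  4:85  5:51  6:84  7:86
  8:16  9:63
Giant step factor: 54^(-10) ≡ 49 (mod 89).
Scan 45·49^i mod 89 for i = 0, 1, …:
  i=0: 45   i=1: 69   i=2: 88   i=3: 40
  i=4: 2   i=5: 9   i=6: 85
Match at i=6, j=4: e = 6·10 + 4 = 64.

64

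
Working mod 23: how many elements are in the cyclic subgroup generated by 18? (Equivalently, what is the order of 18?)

The order of 18 must divide p − 1 = 22 = 2 · 11.
Divisors: 1, 2, 11, 22.
Check each in increasing order: 18^1 ≡ 18;  18^2 ≡ 2;  18^11 ≡ 1.
Smallest exponent giving 1 is 11.

11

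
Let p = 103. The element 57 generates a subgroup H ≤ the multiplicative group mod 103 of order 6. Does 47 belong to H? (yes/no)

yes

⟨57⟩ has order 6; its elements mod 103 are {1, 46, 47, 56, 57, 102}.
47 is in this set.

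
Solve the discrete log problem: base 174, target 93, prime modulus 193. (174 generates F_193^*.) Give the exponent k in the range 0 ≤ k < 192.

70

Baby-step giant-step with m = ceil(sqrt(192)) = 14.
Baby table (174^j mod 193 for j=0..13):
  0:1  1:174  2:168  3:89  4:46  5:91  6:8  7:41
  8:186  9:133  10:175  11:149  12:64  13:135
Giant step factor: 174^(-14) ≡ 31 (mod 193).
Scan 93·31^i mod 193 for i = 0, 1, …:
  i=0: 93   i=1: 181   i=2: 14   i=3: 48
  i=4: 137   i=5: 1
Match at i=5, j=0: k = 5·14 + 0 = 70.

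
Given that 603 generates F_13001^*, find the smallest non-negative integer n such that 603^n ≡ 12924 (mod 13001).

5447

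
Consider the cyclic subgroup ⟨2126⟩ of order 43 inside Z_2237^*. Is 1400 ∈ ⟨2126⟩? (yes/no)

no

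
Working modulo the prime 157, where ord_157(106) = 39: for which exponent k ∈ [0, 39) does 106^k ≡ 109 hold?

20

Successive powers of 106 modulo 157:
  106^0=1  106^1=106  106^2=89  106^3=14  106^4=71  106^5=147
  106^6=39  106^7=52  106^8=17  106^9=75  106^10=100  106^11=81
  106^12=108  106^13=144  106^14=35  106^15=99  106^16=132  106^17=19
  106^18=130  106^19=121  106^20=109
So 106^20 ≡ 109 (mod 157), giving k = 20.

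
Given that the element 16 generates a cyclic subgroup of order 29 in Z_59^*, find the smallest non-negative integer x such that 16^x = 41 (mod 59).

18

Successive powers of 16 modulo 59:
  16^0=1  16^1=16  16^2=20  16^3=25  16^4=46  16^5=28
  16^6=35  16^7=29  16^8=51  16^9=49  16^10=17  16^11=36
  16^12=45  16^13=12  16^14=15  16^15=4  16^16=5  16^17=21
  16^18=41
So 16^18 ≡ 41 (mod 59), giving x = 18.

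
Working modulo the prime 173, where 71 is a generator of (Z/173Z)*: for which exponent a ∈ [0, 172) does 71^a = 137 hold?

Baby-step giant-step with m = ceil(sqrt(172)) = 14.
Baby table (71^j mod 173 for j=0..13):
  0:1  1:71  2:24  3:147  4:57  5:68  6:157  7:75
  8:135  9:70  10:126  11:123  12:83  13:11
Giant step factor: 71^(-14) ≡ 35 (mod 173).
Scan 137·35^i mod 173 for i = 0, 1, …:
  i=0: 137   i=1: 124   i=2: 15   i=3: 6
  i=4: 37   i=5: 84   i=6: 172   i=7: 138
  i=8: 159   i=9: 29   i=10: 150   i=11: 60
  i=12: 24
Match at i=12, j=2: a = 12·14 + 2 = 170.

170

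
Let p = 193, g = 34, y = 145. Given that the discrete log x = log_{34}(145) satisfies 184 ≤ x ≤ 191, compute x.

188

Compute 34^184 mod 193 = 181, then multiply by 34 repeatedly:
  34^184=181  34^185=171  34^186=24  34^187=44  34^188=145
Found 145 at exponent 188.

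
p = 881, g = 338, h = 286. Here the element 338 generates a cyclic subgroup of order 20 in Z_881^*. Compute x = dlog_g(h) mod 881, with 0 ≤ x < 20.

12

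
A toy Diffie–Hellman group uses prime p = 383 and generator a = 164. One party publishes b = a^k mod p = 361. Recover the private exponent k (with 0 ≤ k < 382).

72

Baby-step giant-step with m = ceil(sqrt(382)) = 20.
Baby table (164^j mod 383 for j=0..19):
  0:1  1:164  2:86  3:316  4:119  5:366  6:276  7:70
  8:373  9:275  10:289  11:287  12:342  13:170  14:304  15:66
  16:100  17:314  18:174  19:194
Giant step factor: 164^(-20) ≡ 227 (mod 383).
Scan 361·227^i mod 383 for i = 0, 1, …:
  i=0: 361   i=1: 368   i=2: 42   i=3: 342
Match at i=3, j=12: k = 3·20 + 12 = 72.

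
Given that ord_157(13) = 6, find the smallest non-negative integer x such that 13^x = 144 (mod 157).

4

Successive powers of 13 modulo 157:
  13^0=1  13^1=13  13^2=12  13^3=156  13^4=144
So 13^4 ≡ 144 (mod 157), giving x = 4.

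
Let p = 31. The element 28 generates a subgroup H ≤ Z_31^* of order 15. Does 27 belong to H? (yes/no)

⟨28⟩ has order 15; its elements mod 31 are {1, 2, 4, 5, 7, 8, 9, 10, 14, 16, 18, 19, 20, 25, 28}.
27 is not in this set.

no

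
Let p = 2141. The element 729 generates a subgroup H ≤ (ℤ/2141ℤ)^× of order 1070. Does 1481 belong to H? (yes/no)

yes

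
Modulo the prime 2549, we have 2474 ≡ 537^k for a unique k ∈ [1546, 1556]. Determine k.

1555

Compute 537^1546 mod 2549 = 343, then multiply by 537 repeatedly:
  537^1546=343  537^1547=663  537^1548=1720  537^1549=902  537^1550=64
  537^1551=1231  537^1552=856  537^1553=852  537^1554=1253  537^1555=2474
Found 2474 at exponent 1555.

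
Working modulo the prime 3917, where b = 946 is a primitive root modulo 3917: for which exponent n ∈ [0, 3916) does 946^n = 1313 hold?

1222

Baby-step giant-step with m = ceil(sqrt(3916)) = 63.
Baby table (946^j mod 3917 for j=0..62):
  0:1  1:946  2:1840  3:1492  4:1312  5:3380  6:1208  7:2921
  8:1781  9:516  10:2428  11:1526  12:2140  13:3268  14:1015  15:525
  16:3108  17:2418  18:3817  19:3325  20:99  21:3563  22:1978  23:2779
  24:627  25:1675  26:2082  27:3238  28:54  29:163  30:1435  31:2228
  32:342  33:2338  34:2560  35:1054  36:2166  37:445  38:1851  39:147
  40:1967  41:207  42:3889  43:931  44:3318  45:1311  46:2434  47:3285
  48:1429  49:469  50:1053  51:1220  52:2522  53:359  54:2752  55:2504
  56:2916  57:968  58:3067  59:2802  60:2800  61:908  62:1145
Giant step factor: 946^(-63) ≡ 3327 (mod 3917).
Scan 1313·3327^i mod 3917 for i = 0, 1, …:
  i=0: 1313   i=1: 896   i=2: 155   i=3: 2558
  i=4: 2742   i=5: 3858   i=6: 3474   i=7: 2848
  i=8: 73   i=9: 17     …   i=18: 2354
  i=19: 1675
Match at i=19, j=25: n = 19·63 + 25 = 1222.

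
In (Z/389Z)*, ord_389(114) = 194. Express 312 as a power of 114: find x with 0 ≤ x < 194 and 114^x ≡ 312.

127

Baby-step giant-step with m = ceil(sqrt(194)) = 14.
Baby table (114^j mod 389 for j=0..13):
  0:1  1:114  2:159  3:232  4:385  5:322  6:142  7:239
  8:16  9:268  10:210  11:211  12:325  13:95
Giant step factor: 114^(-14) ≡ 69 (mod 389).
Scan 312·69^i mod 389 for i = 0, 1, …:
  i=0: 312   i=1: 133   i=2: 230   i=3: 310
  i=4: 384   i=5: 44   i=6: 313   i=7: 202
  i=8: 323   i=9: 114
Match at i=9, j=1: x = 9·14 + 1 = 127.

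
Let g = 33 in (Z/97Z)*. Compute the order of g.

8

The order of 33 must divide p − 1 = 96 = 2^5 · 3.
Divisors: 1, 2, 3, 4, 6, 8, 12, 16, 24, 32, 48, 96.
Check each in increasing order: 33^1 ≡ 33;  33^2 ≡ 22;  33^3 ≡ 47;  33^4 ≡ 96;  33^6 ≡ 75;  33^8 ≡ 1.
Smallest exponent giving 1 is 8.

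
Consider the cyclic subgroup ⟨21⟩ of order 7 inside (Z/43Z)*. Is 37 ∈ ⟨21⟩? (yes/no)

37 ∈ ⟨21⟩ iff 37^7 ≡ 1 (mod 43), since |⟨21⟩| = 7.
37^7 mod 43 = 37.
Since 37 ≠ 1, 37 does not lie in the subgroup.

no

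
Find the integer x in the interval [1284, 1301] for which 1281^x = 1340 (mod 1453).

Compute 1281^1284 mod 1453 = 607, then multiply by 1281 repeatedly:
  1281^1284=607  1281^1285=212  1281^1286=1314  1281^1287=660  1281^1288=1267
  1281^1289=26  1281^1290=1340
Found 1340 at exponent 1290.

1290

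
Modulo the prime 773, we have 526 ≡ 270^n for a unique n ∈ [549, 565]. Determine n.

Compute 270^549 mod 773 = 530, then multiply by 270 repeatedly:
  270^549=530  270^550=95  270^551=141  270^552=193  270^553=319
  270^554=327  270^555=168  270^556=526
Found 526 at exponent 556.

556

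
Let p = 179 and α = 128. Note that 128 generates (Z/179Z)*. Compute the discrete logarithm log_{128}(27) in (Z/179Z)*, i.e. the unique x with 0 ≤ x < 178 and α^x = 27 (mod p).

148

Baby-step giant-step with m = ceil(sqrt(178)) = 14.
Baby table (128^j mod 179 for j=0..13):
  0:1  1:128  2:95  3:167  4:75  5:113  6:144  7:174
  8:76  9:62  10:60  11:162  12:151  13:175
Giant step factor: 128^(-14) ≡ 43 (mod 179).
Scan 27·43^i mod 179 for i = 0, 1, …:
  i=0: 27   i=1: 87   i=2: 161   i=3: 121
  i=4: 12   i=5: 158   i=6: 171   i=7: 14
  i=8: 65   i=9: 110   i=10: 76
Match at i=10, j=8: x = 10·14 + 8 = 148.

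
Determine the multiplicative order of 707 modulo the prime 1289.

The order of 707 must divide p − 1 = 1288 = 2^3 · 7 · 23.
Divisors: 1, 2, 4, 7, 8, 14, 23, 28, 46, 56, 92, 161, 184, 322, 644, 1288.
Check each in increasing order: 707^1 ≡ 707;  707^2 ≡ 1006;  707^4 ≡ 171;  707^7 ≡ 76;  707^8 ≡ 883;  707^14 ≡ 620;  707^23 ≡ 1034;  707^28 ≡ 278;  707^46 ≡ 575;  707^56 ≡ 1233;  707^92 ≡ 641;  707^161 ≡ 810;  707^184 ≡ 979;  707^322 ≡ 1288;  707^644 ≡ 1.
Smallest exponent giving 1 is 644.

644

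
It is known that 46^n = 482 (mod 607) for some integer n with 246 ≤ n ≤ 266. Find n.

Compute 46^246 mod 607 = 482, then multiply by 46 repeatedly:
  46^246=482
Found 482 at exponent 246.

246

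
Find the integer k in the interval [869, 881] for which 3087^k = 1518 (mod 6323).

Compute 3087^869 mod 6323 = 921, then multiply by 3087 repeatedly:
  3087^869=921  3087^870=4100  3087^871=4377  3087^872=5871  3087^873=2059
  3087^874=1518
Found 1518 at exponent 874.

874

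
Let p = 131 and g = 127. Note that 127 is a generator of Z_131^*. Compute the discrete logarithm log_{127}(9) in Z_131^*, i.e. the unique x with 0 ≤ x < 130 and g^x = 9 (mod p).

72

Baby-step giant-step with m = ceil(sqrt(130)) = 12.
Baby table (127^j mod 131 for j=0..11):
  0:1  1:127  2:16  3:67  4:125  5:24  6:35  7:122
  8:36  9:118  10:52  11:54
Giant step factor: 127^(-12) ≡ 94 (mod 131).
Scan 9·94^i mod 131 for i = 0, 1, …:
  i=0: 9   i=1: 60   i=2: 7   i=3: 3
  i=4: 20   i=5: 46   i=6: 1
Match at i=6, j=0: x = 6·12 + 0 = 72.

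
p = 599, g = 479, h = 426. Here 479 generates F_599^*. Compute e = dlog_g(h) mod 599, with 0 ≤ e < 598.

286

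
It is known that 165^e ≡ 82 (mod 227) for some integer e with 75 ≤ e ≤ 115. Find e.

76

Compute 165^75 mod 227 = 6, then multiply by 165 repeatedly:
  165^75=6  165^76=82
Found 82 at exponent 76.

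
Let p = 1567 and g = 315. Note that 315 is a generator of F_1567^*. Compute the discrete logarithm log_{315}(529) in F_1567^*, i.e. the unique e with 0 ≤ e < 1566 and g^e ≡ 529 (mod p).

796

Baby-step giant-step with m = ceil(sqrt(1566)) = 40.
Baby table (315^j mod 1567 for j=0..39):
  0:1  1:315  2:504  3:493  4:162  5:886  6:164  7:1516
  8:1172  9:935  10:1496  11:1140  12:257  13:1038  14:1034  15:1341
  16:892  17:487  18:1406  19:996  20:340  21:544  22:557  23:1518
  24:235  25:376  26:915  27:1464  28:462  29:1366  30:932  31:551
  32:1195  33:345  34:552  35:1510  36:849  37:1045  38:105  39:168
Giant step factor: 315^(-40) ≡ 267 (mod 1567).
Scan 529·267^i mod 1567 for i = 0, 1, …:
  i=0: 529   i=1: 213   i=2: 459   i=3: 327
  i=4: 1124   i=5: 811   i=6: 291   i=7: 914
  i=8: 1153   i=9: 719     …   i=18: 56
  i=19: 849
Match at i=19, j=36: e = 19·40 + 36 = 796.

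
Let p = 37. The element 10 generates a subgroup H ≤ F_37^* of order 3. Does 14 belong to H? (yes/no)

no

14 ∈ ⟨10⟩ iff 14^3 ≡ 1 (mod 37), since |⟨10⟩| = 3.
14^3 mod 37 = 6.
Since 6 ≠ 1, 14 does not lie in the subgroup.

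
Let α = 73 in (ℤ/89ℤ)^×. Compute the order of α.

22

The order of 73 must divide p − 1 = 88 = 2^3 · 11.
Divisors: 1, 2, 4, 8, 11, 22, 44, 88.
Check each in increasing order: 73^1 ≡ 73;  73^2 ≡ 78;  73^4 ≡ 32;  73^8 ≡ 45;  73^11 ≡ 88;  73^22 ≡ 1.
Smallest exponent giving 1 is 22.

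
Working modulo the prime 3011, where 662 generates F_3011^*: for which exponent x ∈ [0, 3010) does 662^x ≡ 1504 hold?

Baby-step giant-step with m = ceil(sqrt(3010)) = 55.
Baby table (662^j mod 3011 for j=0..54):
  0:1  1:662  2:1649  3:1656  4:268  5:2778  6:2326  7:1191
  8:2571  9:787  10:91  11:22  12:2520  13:146  14:300  15:2885
  16:896  17:2996  18:2114  19:2364  20:2259  21:2002  22:484  23:1242
  24:201  25:578  26:239  27:1646  28:2681  29:1343  30:821  31:1522
  32:1890  33:1615  34:225  35:1411  36:672  37:2247  38:80  39:1773
  40:2447  41:3007  42:363  43:2437  44:2409  45:1939  46:932  47:2740
  48:1258  49:1760  50:2874  51:2647  52:2923  53:1964  54:2427
Giant step factor: 662^(-55) ≡ 1232 (mod 3011).
Scan 1504·1232^i mod 3011 for i = 0, 1, …:
  i=0: 1504   i=1: 1163   i=2: 2591   i=3: 452
  i=4: 2840   i=5: 98   i=6: 296   i=7: 341
  i=8: 1583   i=9: 2139     …   i=40: 2292
  i=41: 2437
Match at i=41, j=43: x = 41·55 + 43 = 2298.

2298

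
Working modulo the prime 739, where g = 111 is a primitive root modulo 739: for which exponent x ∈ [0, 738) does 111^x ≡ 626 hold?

Baby-step giant-step with m = ceil(sqrt(738)) = 28.
Baby table (111^j mod 739 for j=0..27):
  0:1  1:111  2:497  3:481  4:183  5:360  6:54  7:82
  8:234  9:109  10:275  11:226  12:699  13:733  14:73  15:713
  16:70  17:380  18:57  19:415  20:247  21:74  22:85  23:567
  24:122  25:240  26:36  27:301
Giant step factor: 111^(-28) ≡ 649 (mod 739).
Scan 626·649^i mod 739 for i = 0, 1, …:
  i=0: 626   i=1: 563   i=2: 321   i=3: 670
  i=4: 298   i=5: 523   i=6: 226
Match at i=6, j=11: x = 6·28 + 11 = 179.

179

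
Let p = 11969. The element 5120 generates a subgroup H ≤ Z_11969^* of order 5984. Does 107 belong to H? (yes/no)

107 ∈ ⟨5120⟩ iff 107^5984 ≡ 1 (mod 11969), since |⟨5120⟩| = 5984.
107^5984 mod 11969 = 1.
Since 1 = 1, 107 lies in the subgroup.

yes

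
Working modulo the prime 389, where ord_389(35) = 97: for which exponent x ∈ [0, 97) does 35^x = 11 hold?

88

Baby-step giant-step with m = ceil(sqrt(97)) = 10.
Baby table (35^j mod 389 for j=0..9):
  0:1  1:35  2:58  3:85  4:252  5:262  6:223  7:25
  8:97  9:283
Giant step factor: 35^(-10) ≡ 67 (mod 389).
Scan 11·67^i mod 389 for i = 0, 1, …:
  i=0: 11   i=1: 348   i=2: 365   i=3: 337
  i=4: 17   i=5: 361   i=6: 69   i=7: 344
  i=8: 97
Match at i=8, j=8: x = 8·10 + 8 = 88.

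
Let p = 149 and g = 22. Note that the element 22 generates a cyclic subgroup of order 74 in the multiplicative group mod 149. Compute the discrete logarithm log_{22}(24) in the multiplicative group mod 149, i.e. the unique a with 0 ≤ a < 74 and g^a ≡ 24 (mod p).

Baby-step giant-step with m = ceil(sqrt(74)) = 9.
Baby table (22^j mod 149 for j=0..8):
  0:1  1:22  2:37  3:69  4:28  5:20  6:142  7:144
  8:39
Giant step factor: 22^(-9) ≡ 120 (mod 149).
Scan 24·120^i mod 149 for i = 0, 1, …:
  i=0: 24   i=1: 49   i=2: 69
Match at i=2, j=3: a = 2·9 + 3 = 21.

21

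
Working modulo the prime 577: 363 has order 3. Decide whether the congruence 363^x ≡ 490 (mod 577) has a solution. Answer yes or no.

no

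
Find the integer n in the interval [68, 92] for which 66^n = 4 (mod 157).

90

Compute 66^68 mod 157 = 147, then multiply by 66 repeatedly:
  66^68=147  66^69=125  66^70=86  66^71=24  66^72=14
  66^73=139  66^74=68  66^75=92  66^76=106  66^77=88
  66^78=156  66^79=91  66^80=40  66^81=128  66^82=127
  66^83=61  66^84=101  66^85=72  66^86=42  66^87=103
  66^88=47  66^89=119  66^90=4
Found 4 at exponent 90.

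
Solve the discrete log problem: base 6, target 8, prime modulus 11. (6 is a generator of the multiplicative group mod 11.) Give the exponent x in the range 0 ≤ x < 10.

Successive powers of 6 modulo 11:
  6^0=1  6^1=6  6^2=3  6^3=7  6^4=9  6^5=10
  6^6=5  6^7=8
So 6^7 ≡ 8 (mod 11), giving x = 7.

7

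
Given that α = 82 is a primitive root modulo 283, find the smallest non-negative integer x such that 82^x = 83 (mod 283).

Baby-step giant-step with m = ceil(sqrt(282)) = 17.
Baby table (82^j mod 283 for j=0..16):
  0:1  1:82  2:215  3:84  4:96  5:231  6:264  7:140
  8:160  9:102  10:157  11:139  12:78  13:170  14:73  15:43
  16:130
Giant step factor: 82^(-17) ≡ 3 (mod 283).
Scan 83·3^i mod 283 for i = 0, 1, …:
  i=0: 83   i=1: 249   i=2: 181   i=3: 260
  i=4: 214   i=5: 76   i=6: 228   i=7: 118
  i=8: 71   i=9: 213   i=10: 73
Match at i=10, j=14: x = 10·17 + 14 = 184.

184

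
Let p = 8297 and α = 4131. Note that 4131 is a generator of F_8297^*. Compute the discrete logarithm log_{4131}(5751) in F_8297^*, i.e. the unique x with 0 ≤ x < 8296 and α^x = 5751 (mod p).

4677

Baby-step giant-step with m = ceil(sqrt(8296)) = 92.
Baby table (4131^j mod 8297 for j=0..91):
  0:1  1:4131  2:6529  3:6049  4:6152  5:201  6:631  7:1403
  8:4487  9:299  10:7213  11:2376  12:8202  13:5811  14:2020  15:6135
  16:4647  17:5796  18:6431  19:7764  20:5179  21:4783  22:3416  23:6596
  24:728  25:3854  26:7228  27:6262  28:6573  29:5279  30:3033  31:853
  32:5815  33:1950  34:7360  35:3952  36:5513  37:7235  38:1991  39:2494
  40:6137  41:4612  42:2260  43:1935  44:3474  45:5581  46:6045  47:6222
  48:7273  49:1326  50:1686  51:3683  52:6072  53:1601  54:1022  55:7006
  56:1850  57:813  58:6515  59:6294  60:6013  61:6782  62:5770  63:6886
  64:3950  65:5548  66:2474  67:6487  68:6784  69:5735  70:3350  71:7751
  72:1258  73:2876  74:7749  75:1293  76:6412  77:3948  78:5583  79:6010
  80:2686  81:2777  82:5333  83:2088  84:4945  85:581  86:2278  87:1620
  88:4838  89:6602  90:623  91:1543
Giant step factor: 4131^(-92) ≡ 4232 (mod 8297).
Scan 5751·4232^i mod 8297 for i = 0, 1, …:
  i=0: 5751   i=1: 3131   i=2: 83   i=3: 2782
  i=4: 8278   i=5: 2562   i=6: 6502   i=7: 3612
  i=8: 2910   i=9: 2372     …   i=49: 2283
  i=50: 3948
Match at i=50, j=77: x = 50·92 + 77 = 4677.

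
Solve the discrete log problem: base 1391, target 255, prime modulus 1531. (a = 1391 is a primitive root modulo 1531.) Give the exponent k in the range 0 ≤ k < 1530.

Baby-step giant-step with m = ceil(sqrt(1530)) = 40.
Baby table (1391^j mod 1531 for j=0..39):
  0:1  1:1391  2:1228  3:1083  4:1480  5:1016  6:143  7:1414
  8:1070  9:238  10:362  11:1374  12:546  13:110  14:1441  15:352
  16:1243  17:514  18:1528  19:420  20:909  21:1344  22:153  23:14
  24:1102  25:351  26:1383  27:817  28:445  29:471  30:1424  31:1201
  32:270  33:475  34:864  35:1520  36:9  37:271  38:335  39:561
Giant step factor: 1391^(-40) ≡ 1024 (mod 1531).
Scan 255·1024^i mod 1531 for i = 0, 1, …:
  i=0: 255   i=1: 850   i=2: 792   i=3: 1109
  i=4: 1145   i=5: 1265   i=6: 134   i=7: 957
  i=8: 128   i=9: 937     …   i=33: 478
  i=34: 1083
Match at i=34, j=3: k = 34·40 + 3 = 1363.

1363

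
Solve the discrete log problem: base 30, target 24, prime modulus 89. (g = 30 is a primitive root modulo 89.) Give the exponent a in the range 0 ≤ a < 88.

Baby-step giant-step with m = ceil(sqrt(88)) = 10.
Baby table (30^j mod 89 for j=0..9):
  0:1  1:30  2:10  3:33  4:11  5:63  6:21  7:7
  8:32  9:70
Giant step factor: 30^(-10) ≡ 42 (mod 89).
Scan 24·42^i mod 89 for i = 0, 1, …:
  i=0: 24   i=1: 29   i=2: 61   i=3: 70
Match at i=3, j=9: a = 3·10 + 9 = 39.

39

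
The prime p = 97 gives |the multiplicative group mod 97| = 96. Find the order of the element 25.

48

The order of 25 must divide p − 1 = 96 = 2^5 · 3.
Divisors: 1, 2, 3, 4, 6, 8, 12, 16, 24, 32, 48, 96.
Check each in increasing order: 25^1 ≡ 25;  25^2 ≡ 43;  25^3 ≡ 8;  25^4 ≡ 6;  25^6 ≡ 64;  25^8 ≡ 36;  25^12 ≡ 22;  25^16 ≡ 35;  25^24 ≡ 96;  25^32 ≡ 61;  25^48 ≡ 1.
Smallest exponent giving 1 is 48.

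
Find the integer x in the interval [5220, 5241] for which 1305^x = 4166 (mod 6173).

5234

Compute 1305^5220 mod 6173 = 3136, then multiply by 1305 repeatedly:
  1305^5220=3136  1305^5221=5954  1305^5222=4336  1305^5223=4012  1305^5224=956
  1305^5225=634  1305^5226=188  1305^5227=4593  1305^5228=6055  1305^5229=335
  1305^5230=5065  1305^5231=4715  1305^5232=4767  1305^5233=4724  1305^5234=4166
Found 4166 at exponent 5234.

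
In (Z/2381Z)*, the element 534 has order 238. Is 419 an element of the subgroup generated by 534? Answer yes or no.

yes

419 ∈ ⟨534⟩ iff 419^238 ≡ 1 (mod 2381), since |⟨534⟩| = 238.
419^238 mod 2381 = 1.
Since 1 = 1, 419 lies in the subgroup.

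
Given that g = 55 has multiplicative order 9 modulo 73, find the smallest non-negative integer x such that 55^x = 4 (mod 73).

8

Successive powers of 55 modulo 73:
  55^0=1  55^1=55  55^2=32  55^3=8  55^4=2  55^5=37
  55^6=64  55^7=16  55^8=4
So 55^8 ≡ 4 (mod 73), giving x = 8.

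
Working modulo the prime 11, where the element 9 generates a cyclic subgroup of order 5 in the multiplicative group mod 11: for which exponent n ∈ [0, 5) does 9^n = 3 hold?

Successive powers of 9 modulo 11:
  9^0=1  9^1=9  9^2=4  9^3=3
So 9^3 ≡ 3 (mod 11), giving n = 3.

3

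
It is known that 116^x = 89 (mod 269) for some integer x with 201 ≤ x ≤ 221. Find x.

210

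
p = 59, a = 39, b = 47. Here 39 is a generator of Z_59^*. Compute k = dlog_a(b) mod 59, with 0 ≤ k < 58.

Successive powers of 39 modulo 59:
  39^0=1  39^1=39  39^2=46  39^3=24  39^4=51  39^5=42
  39^6=45  39^7=44  39^8=5  39^9=18  39^10=53  39^11=2
  39^12=19  39^13=33  39^14=48  39^15=43  39^16=25  39^17=31
  39^18=29  39^19=10  39^20=36  39^21=47
So 39^21 ≡ 47 (mod 59), giving k = 21.

21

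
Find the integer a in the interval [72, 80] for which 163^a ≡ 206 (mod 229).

Compute 163^72 mod 229 = 42, then multiply by 163 repeatedly:
  163^72=42  163^73=205  163^74=210  163^75=109  163^76=134
  163^77=87  163^78=212  163^79=206
Found 206 at exponent 79.

79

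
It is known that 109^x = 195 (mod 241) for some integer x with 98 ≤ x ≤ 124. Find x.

Compute 109^98 mod 241 = 67, then multiply by 109 repeatedly:
  109^98=67  109^99=73  109^100=4  109^101=195
Found 195 at exponent 101.

101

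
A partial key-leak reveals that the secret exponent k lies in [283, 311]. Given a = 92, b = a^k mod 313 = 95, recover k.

309

Compute 92^283 mod 313 = 62, then multiply by 92 repeatedly:
  92^283=62  92^284=70  92^285=180  92^286=284  92^287=149
  92^288=249  92^289=59  92^290=107  92^291=141  92^292=139
  92^293=268  92^294=242  92^295=41  92^296=16  92^297=220
  92^298=208  92^299=43  92^300=200  92^301=246  92^302=96
  92^303=68  92^304=309  92^305=258  92^306=261  92^307=224
  92^308=263  92^309=95
Found 95 at exponent 309.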